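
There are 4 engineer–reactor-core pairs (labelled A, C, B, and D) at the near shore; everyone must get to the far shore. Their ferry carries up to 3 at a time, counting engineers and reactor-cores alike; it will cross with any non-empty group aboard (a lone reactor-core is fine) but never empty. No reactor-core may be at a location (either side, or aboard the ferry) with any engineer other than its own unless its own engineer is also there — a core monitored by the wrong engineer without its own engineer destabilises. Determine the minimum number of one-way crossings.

9

Counting alone: each trip to the far shore takes at most 3 across and each return brings at least 1 back, so after t trips out (and t−1 returns) at most 3t − (t−1) of the 8 are across; that first reaches 8 at t = 4, so at least 7 crossings are needed.
The safety rule pushes this higher. Following every safe sequence of crossings, the most of the 8 that can be at the far shore as the ferry arrives there on crossing 7 is 7 — never all 8.
So no plan with fewer than 9 crossings exists, and this one achieves 9:
1. engineer A and reactor-core A cross → the far shore.
2. engineer A crosses ← the near shore.
3. engineer A, engineer C, and reactor-core C cross → the far shore.
4. engineer A and reactor-core A cross ← the near shore.
5. engineer A, engineer B, and engineer D cross → the far shore.
6. reactor-core C crosses ← the near shore.
7. reactor-core A and reactor-core C cross → the far shore.
8. reactor-core A crosses ← the near shore.
9. reactor-core A, reactor-core B, and reactor-core D cross → the far shore.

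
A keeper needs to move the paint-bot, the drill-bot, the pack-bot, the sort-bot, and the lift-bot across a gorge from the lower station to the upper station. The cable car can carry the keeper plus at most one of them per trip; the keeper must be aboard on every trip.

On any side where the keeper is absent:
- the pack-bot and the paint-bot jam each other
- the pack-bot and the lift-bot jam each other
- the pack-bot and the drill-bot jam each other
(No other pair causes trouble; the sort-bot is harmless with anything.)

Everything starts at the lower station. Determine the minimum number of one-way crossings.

Following every safe sequence of crossings from the start, the most of the 5 that can be at the upper station as the cable car arrives there on crossings 1, 3, 5 is 1, 2, 3 respectively; the best ever achieved is 3 of 5.
From crossing 7 on, no configuration arises that was not already reachable earlier: only 18 distinct safe configurations (who is on which side, and where the cable car is) can ever be reached, none of them has everyone across, and every continuation just revisits them. So no valid plan exists.

impossible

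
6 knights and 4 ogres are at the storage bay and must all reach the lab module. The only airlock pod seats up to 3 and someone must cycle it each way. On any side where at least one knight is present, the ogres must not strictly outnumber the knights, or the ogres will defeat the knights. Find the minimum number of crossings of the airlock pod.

Counting alone: each trip to the lab module takes at most 3 across and each return brings at least 1 back, so after t trips out (and t−1 returns) at most 3t − (t−1) of the 10 are across; that first reaches 10 at t = 5, so at least 9 crossings are needed.
The plan below uses exactly 9 crossings, so it is optimal:
1. 2 ogres → the lab module.  (the storage bay: 6K 2O; the lab module: 0K 2O)
2. 1 ogre ← the storage bay.  (the storage bay: 6K 3O; the lab module: 0K 1O)
3. 3 ogres → the lab module.  (the storage bay: 6K 0O; the lab module: 0K 4O)
4. 1 ogre ← the storage bay.  (the storage bay: 6K 1O; the lab module: 0K 3O)
5. 3 knights → the lab module.  (the storage bay: 3K 1O; the lab module: 3K 3O)
6. 1 ogre ← the storage bay.  (the storage bay: 3K 2O; the lab module: 3K 2O)
7. 1 knight and 2 ogres → the lab module.  (the storage bay: 2K 0O; the lab module: 4K 4O)
8. 1 ogre ← the storage bay.  (the storage bay: 2K 1O; the lab module: 4K 3O)
9. 2 knights and 1 ogre → the lab module.  (the storage bay: 0K 0O; the lab module: 6K 4O)

9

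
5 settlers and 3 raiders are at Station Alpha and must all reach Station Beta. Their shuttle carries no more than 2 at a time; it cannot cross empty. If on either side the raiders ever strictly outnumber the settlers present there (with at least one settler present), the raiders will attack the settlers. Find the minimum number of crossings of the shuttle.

Counting alone: each trip to Station Beta takes at most 2 across and each return brings at least 1 back, so after t trips out (and t−1 returns) at most 2t − (t−1) of the 8 are across; that first reaches 8 at t = 7, so at least 13 crossings are needed.
The plan below uses exactly 13 crossings, so it is optimal:
1. 2 raiders → Station Beta.  (Station Alpha: 5S 1R; Station Beta: 0S 2R)
2. 1 raider ← Station Alpha.  (Station Alpha: 5S 2R; Station Beta: 0S 1R)
3. 2 raiders → Station Beta.  (Station Alpha: 5S 0R; Station Beta: 0S 3R)
4. 1 raider ← Station Alpha.  (Station Alpha: 5S 1R; Station Beta: 0S 2R)
5. 2 settlers → Station Beta.  (Station Alpha: 3S 1R; Station Beta: 2S 2R)
6. 1 raider ← Station Alpha.  (Station Alpha: 3S 2R; Station Beta: 2S 1R)
7. 1 settler and 1 raider → Station Beta.  (Station Alpha: 2S 1R; Station Beta: 3S 2R)
8. 1 raider ← Station Alpha.  (Station Alpha: 2S 2R; Station Beta: 3S 1R)
9. 2 raiders → Station Beta.  (Station Alpha: 2S 0R; Station Beta: 3S 3R)
10. 1 raider ← Station Alpha.  (Station Alpha: 2S 1R; Station Beta: 3S 2R)
11. 1 settler and 1 raider → Station Beta.  (Station Alpha: 1S 0R; Station Beta: 4S 3R)
12. 1 raider ← Station Alpha.  (Station Alpha: 1S 1R; Station Beta: 4S 2R)
13. 1 settler and 1 raider → Station Beta.  (Station Alpha: 0S 0R; Station Beta: 5S 3R)

13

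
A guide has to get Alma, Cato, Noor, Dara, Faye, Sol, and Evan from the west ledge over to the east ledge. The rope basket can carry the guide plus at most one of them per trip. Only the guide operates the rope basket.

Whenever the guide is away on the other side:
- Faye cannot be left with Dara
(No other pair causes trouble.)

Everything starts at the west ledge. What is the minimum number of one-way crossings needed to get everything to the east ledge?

13

Counting alone: the guide can take at most 1 across per trip to the east ledge, so moving all 7 needs at least 7 loaded trips out, with a return between consecutive ones — at least 13 crossings.
The plan below uses exactly 13 crossings, so it is optimal:
1. Guide goes to the east ledge with Dara.
2. Guide goes back to the west ledge alone.
3. Guide goes to the east ledge with Alma.
4. Guide goes back to the west ledge alone.
5. Guide goes to the east ledge with Cato.
6. Guide goes back to the west ledge alone.
7. Guide goes to the east ledge with Noor.
8. Guide goes back to the west ledge alone.
9. Guide goes to the east ledge with Sol.
10. Guide goes back to the west ledge alone.
11. Guide goes to the east ledge with Evan.
12. Guide goes back to the west ledge alone.
13. Guide goes to the east ledge with Faye.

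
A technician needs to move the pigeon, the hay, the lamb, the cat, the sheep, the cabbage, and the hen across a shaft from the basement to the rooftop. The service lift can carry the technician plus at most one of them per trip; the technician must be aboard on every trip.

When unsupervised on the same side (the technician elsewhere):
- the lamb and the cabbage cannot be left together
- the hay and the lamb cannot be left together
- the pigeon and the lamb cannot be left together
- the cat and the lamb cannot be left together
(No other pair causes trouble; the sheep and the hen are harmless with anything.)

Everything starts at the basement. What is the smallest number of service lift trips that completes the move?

impossible

Following every safe sequence of crossings from the start, the most of the 7 that can be at the rooftop as the service lift arrives there on crossings 1, 3, 5, 7 is 1, 2, 3, 4 respectively; the best ever achieved is 4 of 7.
From crossing 9 on, no configuration arises that was not already reachable earlier: only 44 distinct safe configurations (who is on which side, and where the service lift is) can ever be reached, none of them has everyone across, and every continuation just revisits them. So no valid plan exists.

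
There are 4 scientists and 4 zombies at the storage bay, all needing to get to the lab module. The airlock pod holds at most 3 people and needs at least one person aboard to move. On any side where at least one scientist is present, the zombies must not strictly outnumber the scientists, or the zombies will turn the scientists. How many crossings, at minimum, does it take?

Counting alone: each trip to the lab module takes at most 3 across and each return brings at least 1 back, so after t trips out (and t−1 returns) at most 3t − (t−1) of the 8 are across; that first reaches 8 at t = 4, so at least 7 crossings are needed.
The safety rule pushes this higher. Following every safe sequence of crossings, the most of the 8 that can be at the lab module as the airlock pod arrives there on crossing 7 is 7 — never all 8.
So no plan with fewer than 9 crossings exists, and this one achieves 9:
1. 2 zombies → the lab module.  (the storage bay: 4S 2Z; the lab module: 0S 2Z)
2. 1 zombie ← the storage bay.  (the storage bay: 4S 3Z; the lab module: 0S 1Z)
3. 3 zombies → the lab module.  (the storage bay: 4S 0Z; the lab module: 0S 4Z)
4. 1 zombie ← the storage bay.  (the storage bay: 4S 1Z; the lab module: 0S 3Z)
5. 3 scientists → the lab module.  (the storage bay: 1S 1Z; the lab module: 3S 3Z)
6. 1 scientist and 1 zombie ← the storage bay.  (the storage bay: 2S 2Z; the lab module: 2S 2Z)
7. 2 scientists → the lab module.  (the storage bay: 0S 2Z; the lab module: 4S 2Z)
8. 1 zombie ← the storage bay.  (the storage bay: 0S 3Z; the lab module: 4S 1Z)
9. 3 zombies → the lab module.  (the storage bay: 0S 0Z; the lab module: 4S 4Z)

9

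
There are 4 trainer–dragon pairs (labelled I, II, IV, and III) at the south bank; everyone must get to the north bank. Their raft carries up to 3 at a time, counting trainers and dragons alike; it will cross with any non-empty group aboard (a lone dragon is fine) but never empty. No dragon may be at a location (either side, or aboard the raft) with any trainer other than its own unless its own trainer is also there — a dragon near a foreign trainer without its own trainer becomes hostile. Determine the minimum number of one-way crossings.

Counting alone: each trip to the north bank takes at most 3 across and each return brings at least 1 back, so after t trips out (and t−1 returns) at most 3t − (t−1) of the 8 are across; that first reaches 8 at t = 4, so at least 7 crossings are needed.
The safety rule pushes this higher. Following every safe sequence of crossings, the most of the 8 that can be at the north bank as the raft arrives there on crossing 7 is 7 — never all 8.
So no plan with fewer than 9 crossings exists, and this one achieves 9:
1. dragon I and trainer I cross → the north bank.
2. trainer I crosses ← the south bank.
3. dragon II, trainer I, and trainer II cross → the north bank.
4. dragon I and trainer I cross ← the south bank.
5. trainer I, trainer III, and trainer IV cross → the north bank.
6. dragon II crosses ← the south bank.
7. dragon I and dragon II cross → the north bank.
8. dragon I crosses ← the south bank.
9. dragon I, dragon III, and dragon IV cross → the north bank.

9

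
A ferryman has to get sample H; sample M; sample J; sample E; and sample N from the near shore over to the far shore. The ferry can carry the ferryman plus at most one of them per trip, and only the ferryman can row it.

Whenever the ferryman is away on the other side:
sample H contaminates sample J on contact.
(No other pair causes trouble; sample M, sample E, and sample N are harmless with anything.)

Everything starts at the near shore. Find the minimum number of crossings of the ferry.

Counting alone: the ferryman can take at most 1 across per trip to the far shore, so moving all 5 needs at least 5 loaded trips out, with a return between consecutive ones — at least 9 crossings.
The plan below uses exactly 9 crossings, so it is optimal:
1. Ferryman goes to the far shore with sample H.
2. Ferryman goes back to the near shore alone.
3. Ferryman goes to the far shore with sample M.
4. Ferryman goes back to the near shore alone.
5. Ferryman goes to the far shore with sample E.
6. Ferryman goes back to the near shore alone.
7. Ferryman goes to the far shore with sample N.
8. Ferryman goes back to the near shore alone.
9. Ferryman goes to the far shore with sample J.

9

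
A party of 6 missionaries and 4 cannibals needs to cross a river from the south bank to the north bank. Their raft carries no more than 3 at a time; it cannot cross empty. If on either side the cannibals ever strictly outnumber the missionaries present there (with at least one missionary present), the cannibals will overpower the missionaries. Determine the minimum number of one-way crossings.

9

Counting alone: each trip to the north bank takes at most 3 across and each return brings at least 1 back, so after t trips out (and t−1 returns) at most 3t − (t−1) of the 10 are across; that first reaches 10 at t = 5, so at least 9 crossings are needed.
The plan below uses exactly 9 crossings, so it is optimal:
1. 2 cannibals → the north bank.  (the south bank: 6M 2C; the north bank: 0M 2C)
2. 1 cannibal ← the south bank.  (the south bank: 6M 3C; the north bank: 0M 1C)
3. 3 cannibals → the north bank.  (the south bank: 6M 0C; the north bank: 0M 4C)
4. 1 cannibal ← the south bank.  (the south bank: 6M 1C; the north bank: 0M 3C)
5. 3 missionaries → the north bank.  (the south bank: 3M 1C; the north bank: 3M 3C)
6. 1 cannibal ← the south bank.  (the south bank: 3M 2C; the north bank: 3M 2C)
7. 1 missionary and 2 cannibals → the north bank.  (the south bank: 2M 0C; the north bank: 4M 4C)
8. 1 cannibal ← the south bank.  (the south bank: 2M 1C; the north bank: 4M 3C)
9. 2 missionaries and 1 cannibal → the north bank.  (the south bank: 0M 0C; the north bank: 6M 4C)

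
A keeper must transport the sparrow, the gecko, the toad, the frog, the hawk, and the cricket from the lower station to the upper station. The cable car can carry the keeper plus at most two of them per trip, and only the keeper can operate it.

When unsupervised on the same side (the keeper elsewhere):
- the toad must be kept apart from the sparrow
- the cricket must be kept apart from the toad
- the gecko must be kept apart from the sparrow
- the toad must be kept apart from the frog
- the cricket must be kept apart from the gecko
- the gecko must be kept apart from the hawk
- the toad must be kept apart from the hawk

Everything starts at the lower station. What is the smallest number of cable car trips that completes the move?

7

Counting alone: the keeper can take at most 2 across per trip to the upper station, so moving all 6 needs at least 3 loaded trips out, with a return between consecutive ones — at least 5 crossings.
The safety rule pushes this higher. Following every safe sequence of crossings, the most of the 6 that can be at the upper station as the cable car arrives there on crossing 5 is 4 — never all 6.
So no plan with fewer than 7 crossings exists, and this one achieves 7:
1. Keeper goes to the upper station with the gecko and the toad.  [the lower station: the cricket, the frog, the hawk, the sparrow | the upper station: the gecko, the toad]
2. Keeper goes back to the lower station alone.  [the lower station: the cricket, the frog, the hawk, the sparrow | the upper station: the gecko, the toad]
3. Keeper goes to the upper station with the frog and the sparrow.  [the lower station: the cricket, the hawk | the upper station: the frog, the gecko, the sparrow, the toad]
4. Keeper goes back to the lower station with the gecko and the toad.  [the lower station: the cricket, the gecko, the hawk, the toad | the upper station: the frog, the sparrow]
5. Keeper goes to the upper station with the cricket and the hawk.  [the lower station: the gecko, the toad | the upper station: the cricket, the frog, the hawk, the sparrow]
6. Keeper goes back to the lower station alone.  [the lower station: the gecko, the toad | the upper station: the cricket, the frog, the hawk, the sparrow]
7. Keeper goes to the upper station with the gecko and the toad.  [the lower station: — | the upper station: the cricket, the frog, the gecko, the hawk, the sparrow, the toad]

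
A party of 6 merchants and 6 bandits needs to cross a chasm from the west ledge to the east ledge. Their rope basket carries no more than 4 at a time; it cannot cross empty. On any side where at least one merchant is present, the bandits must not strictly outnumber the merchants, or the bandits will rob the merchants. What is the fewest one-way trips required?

9

Counting alone: each trip to the east ledge takes at most 4 across and each return brings at least 1 back, so after t trips out (and t−1 returns) at most 4t − (t−1) of the 12 are across; that first reaches 12 at t = 4, so at least 7 crossings are needed.
The safety rule pushes this higher. Following every safe sequence of crossings, the most of the 12 that can be at the east ledge as the rope basket arrives there on crossing 7 is 11 — never all 12.
So no plan with fewer than 9 crossings exists, and this one achieves 9:
1. 2 bandits → the east ledge.  (the west ledge: 6M 4B; the east ledge: 0M 2B)
2. 1 bandit ← the west ledge.  (the west ledge: 6M 5B; the east ledge: 0M 1B)
3. 4 bandits → the east ledge.  (the west ledge: 6M 1B; the east ledge: 0M 5B)
4. 1 bandit ← the west ledge.  (the west ledge: 6M 2B; the east ledge: 0M 4B)
5. 4 merchants → the east ledge.  (the west ledge: 2M 2B; the east ledge: 4M 4B)
6. 1 merchant and 1 bandit ← the west ledge.  (the west ledge: 3M 3B; the east ledge: 3M 3B)
7. 2 merchants and 2 bandits → the east ledge.  (the west ledge: 1M 1B; the east ledge: 5M 5B)
8. 1 merchant and 1 bandit ← the west ledge.  (the west ledge: 2M 2B; the east ledge: 4M 4B)
9. 2 merchants and 2 bandits → the east ledge.  (the west ledge: 0M 0B; the east ledge: 6M 6B)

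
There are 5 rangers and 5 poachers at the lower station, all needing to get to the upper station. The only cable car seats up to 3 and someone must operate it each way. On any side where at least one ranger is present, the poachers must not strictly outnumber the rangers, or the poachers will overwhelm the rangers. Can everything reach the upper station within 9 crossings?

Counting alone: each trip to the upper station takes at most 3 across and each return brings at least 1 back, so after t trips out (and t−1 returns) at most 3t − (t−1) of the 10 are across; that first reaches 10 at t = 5, so at least 9 crossings are needed.
The safety rule pushes this higher. Following every safe sequence of crossings, the most of the 10 that can be at the upper station as the cable car arrives there on crossing 9 is 9 — never all 10.
So the move cannot be finished within 9 crossings. (The shortest complete plan takes 11:)
1. 2 poachers → the upper station.  (the lower station: 5R 3P; the upper station: 0R 2P)
2. 1 poacher ← the lower station.  (the lower station: 5R 4P; the upper station: 0R 1P)
3. 3 poachers → the upper station.  (the lower station: 5R 1P; the upper station: 0R 4P)
4. 1 poacher ← the lower station.  (the lower station: 5R 2P; the upper station: 0R 3P)
5. 3 rangers → the upper station.  (the lower station: 2R 2P; the upper station: 3R 3P)
6. 1 ranger and 1 poacher ← the lower station.  (the lower station: 3R 3P; the upper station: 2R 2P)
7. 3 rangers → the upper station.  (the lower station: 0R 3P; the upper station: 5R 2P)
8. 1 poacher ← the lower station.  (the lower station: 0R 4P; the upper station: 5R 1P)
9. 2 poachers → the upper station.  (the lower station: 0R 2P; the upper station: 5R 3P)
10. 1 poacher ← the lower station.  (the lower station: 0R 3P; the upper station: 5R 2P)
11. 3 poachers → the upper station.  (the lower station: 0R 0P; the upper station: 5R 5P)

No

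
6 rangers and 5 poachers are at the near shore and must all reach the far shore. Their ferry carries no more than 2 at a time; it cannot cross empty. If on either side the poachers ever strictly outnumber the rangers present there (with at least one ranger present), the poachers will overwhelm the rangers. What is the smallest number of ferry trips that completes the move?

19

Counting alone: each trip to the far shore takes at most 2 across and each return brings at least 1 back, so after t trips out (and t−1 returns) at most 2t − (t−1) of the 11 are across; that first reaches 11 at t = 10, so at least 19 crossings are needed.
The plan below uses exactly 19 crossings, so it is optimal:
1. 2 poachers → the far shore.  (the near shore: 6R 3P; the far shore: 0R 2P)
2. 1 poacher ← the near shore.  (the near shore: 6R 4P; the far shore: 0R 1P)
3. 2 poachers → the far shore.  (the near shore: 6R 2P; the far shore: 0R 3P)
4. 1 poacher ← the near shore.  (the near shore: 6R 3P; the far shore: 0R 2P)
5. 2 rangers → the far shore.  (the near shore: 4R 3P; the far shore: 2R 2P)
6. 1 poacher ← the near shore.  (the near shore: 4R 4P; the far shore: 2R 1P)
7. 1 ranger and 1 poacher → the far shore.  (the near shore: 3R 3P; the far shore: 3R 2P)
8. 1 ranger ← the near shore.  (the near shore: 4R 3P; the far shore: 2R 2P)
9. 1 ranger and 1 poacher → the far shore.  (the near shore: 3R 2P; the far shore: 3R 3P)
10. 1 poacher ← the near shore.  (the near shore: 3R 3P; the far shore: 3R 2P)
11. 1 ranger and 1 poacher → the far shore.  (the near shore: 2R 2P; the far shore: 4R 3P)
12. 1 ranger ← the near shore.  (the near shore: 3R 2P; the far shore: 3R 3P)
13. 1 ranger and 1 poacher → the far shore.  (the near shore: 2R 1P; the far shore: 4R 4P)
14. 1 poacher ← the near shore.  (the near shore: 2R 2P; the far shore: 4R 3P)
15. 1 ranger and 1 poacher → the far shore.  (the near shore: 1R 1P; the far shore: 5R 4P)
16. 1 ranger ← the near shore.  (the near shore: 2R 1P; the far shore: 4R 4P)
17. 1 ranger and 1 poacher → the far shore.  (the near shore: 1R 0P; the far shore: 5R 5P)
18. 1 poacher ← the near shore.  (the near shore: 1R 1P; the far shore: 5R 4P)
19. 1 ranger and 1 poacher → the far shore.  (the near shore: 0R 0P; the far shore: 6R 5P)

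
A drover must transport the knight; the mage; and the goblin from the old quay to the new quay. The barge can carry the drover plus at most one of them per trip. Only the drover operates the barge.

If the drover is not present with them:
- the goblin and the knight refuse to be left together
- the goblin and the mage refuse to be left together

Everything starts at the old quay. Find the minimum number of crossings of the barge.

Counting alone: the drover can take at most 1 across per trip to the new quay, so moving all 3 needs at least 3 loaded trips out, with a return between consecutive ones — at least 5 crossings.
The safety rule pushes this higher. Following every safe sequence of crossings, the most of the 3 that can be at the new quay as the barge arrives there on crossing 5 is 2 — never all 3.
So no plan with fewer than 7 crossings exists, and this one achieves 7:
1. Drover goes to the new quay with the goblin.  [the old quay: the knight, the mage | the new quay: the goblin]
2. Drover goes back to the old quay alone.  [the old quay: the knight, the mage | the new quay: the goblin]
3. Drover goes to the new quay with the knight.  [the old quay: the mage | the new quay: the goblin, the knight]
4. Drover goes back to the old quay with the goblin.  [the old quay: the goblin, the mage | the new quay: the knight]
5. Drover goes to the new quay with the mage.  [the old quay: the goblin | the new quay: the knight, the mage]
6. Drover goes back to the old quay alone.  [the old quay: the goblin | the new quay: the knight, the mage]
7. Drover goes to the new quay with the goblin.  [the old quay: — | the new quay: the goblin, the knight, the mage]

7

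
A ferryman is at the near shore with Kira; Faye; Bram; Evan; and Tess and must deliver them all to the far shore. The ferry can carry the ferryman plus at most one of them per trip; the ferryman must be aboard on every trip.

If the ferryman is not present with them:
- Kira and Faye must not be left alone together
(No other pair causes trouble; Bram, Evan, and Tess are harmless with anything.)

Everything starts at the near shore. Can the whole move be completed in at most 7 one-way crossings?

Counting alone: the ferryman can take at most 1 across per trip to the far shore, so moving all 5 needs at least 5 loaded trips out, with a return between consecutive ones — at least 9 crossings.
Since 7 < 9, 7 crossings cannot be enough. (The shortest complete plan in fact takes 9:)
1. Ferryman goes to the far shore with Kira.  [the near shore: Bram, Evan, Faye, Tess | the far shore: Kira]
2. Ferryman goes back to the near shore alone.  [the near shore: Bram, Evan, Faye, Tess | the far shore: Kira]
3. Ferryman goes to the far shore with Bram.  [the near shore: Evan, Faye, Tess | the far shore: Bram, Kira]
4. Ferryman goes back to the near shore alone.  [the near shore: Evan, Faye, Tess | the far shore: Bram, Kira]
5. Ferryman goes to the far shore with Evan.  [the near shore: Faye, Tess | the far shore: Bram, Evan, Kira]
6. Ferryman goes back to the near shore alone.  [the near shore: Faye, Tess | the far shore: Bram, Evan, Kira]
7. Ferryman goes to the far shore with Tess.  [the near shore: Faye | the far shore: Bram, Evan, Kira, Tess]
8. Ferryman goes back to the near shore alone.  [the near shore: Faye | the far shore: Bram, Evan, Kira, Tess]
9. Ferryman goes to the far shore with Faye.  [the near shore: — | the far shore: Bram, Evan, Faye, Kira, Tess]

No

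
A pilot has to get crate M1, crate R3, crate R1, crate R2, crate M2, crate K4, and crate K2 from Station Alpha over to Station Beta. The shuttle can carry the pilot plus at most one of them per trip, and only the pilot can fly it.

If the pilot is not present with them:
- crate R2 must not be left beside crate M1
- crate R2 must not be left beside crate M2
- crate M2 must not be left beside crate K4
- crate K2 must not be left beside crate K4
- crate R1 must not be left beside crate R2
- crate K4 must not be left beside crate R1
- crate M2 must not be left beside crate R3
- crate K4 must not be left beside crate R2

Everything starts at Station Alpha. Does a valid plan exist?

Whatever the first load, the items left behind include a forbidden pair without the pilot. No opening move is safe, so no plan exists.

No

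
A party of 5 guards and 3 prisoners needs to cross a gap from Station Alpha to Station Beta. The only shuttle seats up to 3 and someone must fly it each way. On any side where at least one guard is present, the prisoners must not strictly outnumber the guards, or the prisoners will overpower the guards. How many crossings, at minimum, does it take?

7

Counting alone: each trip to Station Beta takes at most 3 across and each return brings at least 1 back, so after t trips out (and t−1 returns) at most 3t − (t−1) of the 8 are across; that first reaches 8 at t = 4, so at least 7 crossings are needed.
The plan below uses exactly 7 crossings, so it is optimal:
1. 2 prisoners → Station Beta.  (Station Alpha: 5G 1P; Station Beta: 0G 2P)
2. 1 prisoner ← Station Alpha.  (Station Alpha: 5G 2P; Station Beta: 0G 1P)
3. 2 guards and 1 prisoner → Station Beta.  (Station Alpha: 3G 1P; Station Beta: 2G 2P)
4. 1 prisoner ← Station Alpha.  (Station Alpha: 3G 2P; Station Beta: 2G 1P)
5. 1 guard and 2 prisoners → Station Beta.  (Station Alpha: 2G 0P; Station Beta: 3G 3P)
6. 1 prisoner ← Station Alpha.  (Station Alpha: 2G 1P; Station Beta: 3G 2P)
7. 2 guards and 1 prisoner → Station Beta.  (Station Alpha: 0G 0P; Station Beta: 5G 3P)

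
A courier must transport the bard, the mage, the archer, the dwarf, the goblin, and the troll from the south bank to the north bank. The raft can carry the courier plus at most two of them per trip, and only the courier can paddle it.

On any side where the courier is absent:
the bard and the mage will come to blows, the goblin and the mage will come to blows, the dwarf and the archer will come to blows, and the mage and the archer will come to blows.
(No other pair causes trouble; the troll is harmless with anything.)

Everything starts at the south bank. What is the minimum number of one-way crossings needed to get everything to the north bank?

7

Counting alone: the courier can take at most 2 across per trip to the north bank, so moving all 6 needs at least 3 loaded trips out, with a return between consecutive ones — at least 5 crossings.
The safety rule pushes this higher. Following every safe sequence of crossings, the most of the 6 that can be at the north bank as the raft arrives there on crossing 5 is 5 — never all 6.
So no plan with fewer than 7 crossings exists, and this one achieves 7:
1. Courier goes to the north bank with the archer and the mage.  [the south bank: the bard, the dwarf, the goblin, the troll | the north bank: the archer, the mage]
2. Courier goes back to the south bank with the mage.  [the south bank: the bard, the dwarf, the goblin, the mage, the troll | the north bank: the archer]
3. Courier goes to the north bank with the bard and the mage.  [the south bank: the dwarf, the goblin, the troll | the north bank: the archer, the bard, the mage]
4. Courier goes back to the south bank with the mage.  [the south bank: the dwarf, the goblin, the mage, the troll | the north bank: the archer, the bard]
5. Courier goes to the north bank with the goblin and the troll.  [the south bank: the dwarf, the mage | the north bank: the archer, the bard, the goblin, the troll]
6. Courier goes back to the south bank alone.  [the south bank: the dwarf, the mage | the north bank: the archer, the bard, the goblin, the troll]
7. Courier goes to the north bank with the dwarf and the mage.  [the south bank: — | the north bank: the archer, the bard, the dwarf, the goblin, the mage, the troll]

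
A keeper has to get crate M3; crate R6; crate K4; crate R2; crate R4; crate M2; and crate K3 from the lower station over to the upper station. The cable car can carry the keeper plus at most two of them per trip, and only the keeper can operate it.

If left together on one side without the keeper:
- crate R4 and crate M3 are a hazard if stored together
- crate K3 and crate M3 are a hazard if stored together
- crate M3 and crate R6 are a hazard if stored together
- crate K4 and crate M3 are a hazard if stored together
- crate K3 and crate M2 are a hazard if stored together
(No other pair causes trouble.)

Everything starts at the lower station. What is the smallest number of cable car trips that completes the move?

Counting alone: the keeper can take at most 2 across per trip to the upper station, so moving all 7 needs at least 4 loaded trips out, with a return between consecutive ones — at least 7 crossings.
The safety rule pushes this higher. Following every safe sequence of crossings, the most of the 7 that can be at the upper station as the cable car arrives there on crossing 7 is 6 — never all 7.
So no plan with fewer than 9 crossings exists, and this one achieves 9:
1. Keeper goes to the upper station with crate M2 and crate M3.
2. Keeper goes back to the lower station alone.
3. Keeper goes to the upper station with crate R2.
4. Keeper goes back to the lower station alone.
5. Keeper goes to the upper station with crate K4 and crate R6.
6. Keeper goes back to the lower station with crate M3.
7. Keeper goes to the upper station with crate M3 and crate R4.
8. Keeper goes back to the lower station with crate M3.
9. Keeper goes to the upper station with crate K3 and crate M3.

9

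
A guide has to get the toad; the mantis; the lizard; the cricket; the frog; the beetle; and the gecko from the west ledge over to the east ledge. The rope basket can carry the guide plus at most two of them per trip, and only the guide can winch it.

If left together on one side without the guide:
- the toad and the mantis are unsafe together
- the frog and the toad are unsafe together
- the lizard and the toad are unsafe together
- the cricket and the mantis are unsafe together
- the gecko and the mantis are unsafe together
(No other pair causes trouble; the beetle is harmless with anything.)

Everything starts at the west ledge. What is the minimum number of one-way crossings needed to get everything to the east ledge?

Counting alone: the guide can take at most 2 across per trip to the east ledge, so moving all 7 needs at least 4 loaded trips out, with a return between consecutive ones — at least 7 crossings.
The safety rule pushes this higher. Following every safe sequence of crossings, the most of the 7 that can be at the east ledge as the rope basket arrives there on crossing 7 is 6 — never all 7.
So no plan with fewer than 9 crossings exists, and this one achieves 9:
1. Guide goes to the east ledge with the mantis and the toad.
2. Guide goes back to the west ledge with the toad.
3. Guide goes to the east ledge with the lizard and the toad.
4. Guide goes back to the west ledge with the toad.
5. Guide goes to the east ledge with the beetle and the frog.
6. Guide goes back to the west ledge alone.
7. Guide goes to the east ledge with the cricket and the gecko.
8. Guide goes back to the west ledge with the mantis.
9. Guide goes to the east ledge with the mantis and the toad.

9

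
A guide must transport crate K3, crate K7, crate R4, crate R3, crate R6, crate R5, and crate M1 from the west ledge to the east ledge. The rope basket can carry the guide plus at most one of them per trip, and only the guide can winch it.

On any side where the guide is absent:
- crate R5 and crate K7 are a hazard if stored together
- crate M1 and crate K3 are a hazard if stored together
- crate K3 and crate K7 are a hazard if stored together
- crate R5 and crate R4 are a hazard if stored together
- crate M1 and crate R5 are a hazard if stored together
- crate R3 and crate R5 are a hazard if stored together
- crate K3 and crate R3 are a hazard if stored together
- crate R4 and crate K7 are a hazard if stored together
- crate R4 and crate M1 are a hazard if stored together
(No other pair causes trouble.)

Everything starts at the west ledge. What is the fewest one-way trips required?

Whatever the first load, the items left behind include a forbidden pair without the guide. No opening move is safe, so no plan exists.

impossible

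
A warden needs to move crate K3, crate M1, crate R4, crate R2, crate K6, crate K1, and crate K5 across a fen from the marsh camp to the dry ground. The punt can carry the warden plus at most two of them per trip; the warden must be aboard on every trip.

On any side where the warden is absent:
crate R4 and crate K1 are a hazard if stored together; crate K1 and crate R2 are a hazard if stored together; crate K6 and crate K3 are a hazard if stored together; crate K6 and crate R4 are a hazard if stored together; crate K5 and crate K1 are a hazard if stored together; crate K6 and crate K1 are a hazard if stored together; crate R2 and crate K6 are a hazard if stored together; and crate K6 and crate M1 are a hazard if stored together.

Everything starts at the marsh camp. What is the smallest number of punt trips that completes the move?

Counting alone: the warden can take at most 2 across per trip to the dry ground, so moving all 7 needs at least 4 loaded trips out, with a return between consecutive ones — at least 7 crossings.
The safety rule pushes this higher. Following every safe sequence of crossings, the most of the 7 that can be at the dry ground as the punt arrives there on crossings 7, 9 is 5, 6 respectively — never all 7.
So no plan with fewer than 11 crossings exists, and this one achieves 11:
1. Warden goes to the dry ground with crate K1 and crate K6.  [the marsh camp: crate K3, crate K5, crate M1, crate R2, crate R4 | the dry ground: crate K1, crate K6]
2. Warden goes back to the marsh camp with crate K6.  [the marsh camp: crate K3, crate K5, crate K6, crate M1, crate R2, crate R4 | the dry ground: crate K1]
3. Warden goes to the dry ground with crate K3 and crate K6.  [the marsh camp: crate K5, crate M1, crate R2, crate R4 | the dry ground: crate K1, crate K3, crate K6]
4. Warden goes back to the marsh camp with crate K6.  [the marsh camp: crate K5, crate K6, crate M1, crate R2, crate R4 | the dry ground: crate K1, crate K3]
5. Warden goes to the dry ground with crate K6 and crate M1.  [the marsh camp: crate K5, crate R2, crate R4 | the dry ground: crate K1, crate K3, crate K6, crate M1]
6. Warden goes back to the marsh camp with crate K6.  [the marsh camp: crate K5, crate K6, crate R2, crate R4 | the dry ground: crate K1, crate K3, crate M1]
7. Warden goes to the dry ground with crate R2 and crate R4.  [the marsh camp: crate K5, crate K6 | the dry ground: crate K1, crate K3, crate M1, crate R2, crate R4]
8. Warden goes back to the marsh camp with crate K1.  [the marsh camp: crate K1, crate K5, crate K6 | the dry ground: crate K3, crate M1, crate R2, crate R4]
9. Warden goes to the dry ground with crate K5 and crate K6.  [the marsh camp: crate K1 | the dry ground: crate K3, crate K5, crate K6, crate M1, crate R2, crate R4]
10. Warden goes back to the marsh camp with crate K6.  [the marsh camp: crate K1, crate K6 | the dry ground: crate K3, crate K5, crate M1, crate R2, crate R4]
11. Warden goes to the dry ground with crate K1 and crate K6.  [the marsh camp: — | the dry ground: crate K1, crate K3, crate K5, crate K6, crate M1, crate R2, crate R4]

11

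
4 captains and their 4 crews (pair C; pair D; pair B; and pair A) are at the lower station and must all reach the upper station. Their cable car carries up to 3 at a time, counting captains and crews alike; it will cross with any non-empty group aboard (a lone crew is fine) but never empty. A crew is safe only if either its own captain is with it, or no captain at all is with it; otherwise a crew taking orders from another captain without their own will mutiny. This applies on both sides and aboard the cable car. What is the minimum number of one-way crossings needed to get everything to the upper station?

Counting alone: each trip to the upper station takes at most 3 across and each return brings at least 1 back, so after t trips out (and t−1 returns) at most 3t − (t−1) of the 8 are across; that first reaches 8 at t = 4, so at least 7 crossings are needed.
The safety rule pushes this higher. Following every safe sequence of crossings, the most of the 8 that can be at the upper station as the cable car arrives there on crossing 7 is 7 — never all 8.
So no plan with fewer than 9 crossings exists, and this one achieves 9:
1. captain C and crew C cross → the upper station.
2. captain C crosses ← the lower station.
3. captain C, captain D, and crew D cross → the upper station.
4. captain C and crew C cross ← the lower station.
5. captain A, captain B, and captain C cross → the upper station.
6. crew D crosses ← the lower station.
7. crew C and crew D cross → the upper station.
8. crew C crosses ← the lower station.
9. crew A, crew B, and crew C cross → the upper station.

9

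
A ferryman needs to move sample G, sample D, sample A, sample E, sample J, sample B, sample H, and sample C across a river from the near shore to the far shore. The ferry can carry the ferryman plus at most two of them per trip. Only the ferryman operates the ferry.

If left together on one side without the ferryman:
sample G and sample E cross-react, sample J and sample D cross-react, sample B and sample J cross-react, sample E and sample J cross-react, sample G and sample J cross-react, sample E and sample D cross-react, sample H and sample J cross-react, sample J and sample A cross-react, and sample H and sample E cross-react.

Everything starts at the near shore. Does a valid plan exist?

No

Following every safe sequence of crossings from the start, the most of the 8 that can be at the far shore as the ferry arrives there on crossings 1, 3, 5, 7, 9 is 2, 3, 4, 5, 6 respectively; the best ever achieved is 6 of 8.
From crossing 11 on, no configuration arises that was not already reachable earlier: only 74 distinct safe configurations (who is on which side, and where the ferry is) can ever be reached, none of them has everyone across, and every continuation just revisits them. So no valid plan exists.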